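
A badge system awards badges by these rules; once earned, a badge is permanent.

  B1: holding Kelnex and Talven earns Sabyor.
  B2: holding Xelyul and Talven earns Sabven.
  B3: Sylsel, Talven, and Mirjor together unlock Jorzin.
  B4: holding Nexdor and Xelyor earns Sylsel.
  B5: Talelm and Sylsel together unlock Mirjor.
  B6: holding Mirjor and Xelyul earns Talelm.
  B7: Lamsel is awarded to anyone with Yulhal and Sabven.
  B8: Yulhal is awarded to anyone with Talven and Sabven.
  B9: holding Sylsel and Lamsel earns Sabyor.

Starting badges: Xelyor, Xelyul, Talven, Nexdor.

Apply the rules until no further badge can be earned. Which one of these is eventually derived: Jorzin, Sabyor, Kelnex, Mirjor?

Sabyor

With Xelyul and Talven, Sabven is earned (B2).
With Nexdor and Xelyor, Sylsel is earned (B4).
With Talven and Sabven, Yulhal is earned (B8).
With Yulhal and Sabven, Lamsel is earned (B7).
With Sylsel and Lamsel, Sabyor is earned (B9).
Mirjor would need Talelm and Sylsel (B5), but Talelm is never earned. No rule produces Kelnex, and it is not given. Jorzin would need Sylsel, Talven, and Mirjor (B3), but Mirjor is never earned.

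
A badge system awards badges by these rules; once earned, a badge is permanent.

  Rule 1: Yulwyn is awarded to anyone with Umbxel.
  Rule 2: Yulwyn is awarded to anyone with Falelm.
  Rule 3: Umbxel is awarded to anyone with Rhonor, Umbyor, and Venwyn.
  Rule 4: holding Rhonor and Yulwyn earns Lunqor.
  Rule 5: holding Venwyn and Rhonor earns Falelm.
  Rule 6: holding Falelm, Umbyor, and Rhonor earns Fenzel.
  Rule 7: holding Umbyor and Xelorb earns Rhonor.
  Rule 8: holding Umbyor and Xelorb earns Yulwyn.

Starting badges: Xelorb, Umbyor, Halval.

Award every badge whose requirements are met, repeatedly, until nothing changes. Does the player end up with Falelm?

No

Falelm would need Venwyn and Rhonor (Rule 5), but Venwyn is never earned.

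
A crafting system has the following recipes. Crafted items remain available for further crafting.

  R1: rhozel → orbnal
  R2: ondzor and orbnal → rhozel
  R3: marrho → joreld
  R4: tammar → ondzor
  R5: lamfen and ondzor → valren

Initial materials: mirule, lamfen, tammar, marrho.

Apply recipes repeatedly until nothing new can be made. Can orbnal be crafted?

orbnal would need rhozel (R1), but rhozel is never obtained.

No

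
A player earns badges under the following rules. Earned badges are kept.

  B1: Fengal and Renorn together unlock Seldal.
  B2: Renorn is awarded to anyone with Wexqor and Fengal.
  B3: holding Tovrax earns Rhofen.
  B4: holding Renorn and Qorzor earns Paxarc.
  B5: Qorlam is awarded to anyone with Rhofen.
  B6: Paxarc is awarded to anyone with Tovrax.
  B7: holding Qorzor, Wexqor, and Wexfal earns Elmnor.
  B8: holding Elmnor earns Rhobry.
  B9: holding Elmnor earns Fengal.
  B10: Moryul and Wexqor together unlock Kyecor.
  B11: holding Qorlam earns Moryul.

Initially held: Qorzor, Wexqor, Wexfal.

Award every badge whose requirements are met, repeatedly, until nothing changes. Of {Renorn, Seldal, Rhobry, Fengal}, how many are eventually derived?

With Qorzor, Wexqor, and Wexfal, Elmnor is earned (B7).
With Elmnor, Fengal is earned (B9).
With Elmnor, Rhobry is earned (B8).
With Wexqor and Fengal, Renorn is earned (B2).
With Fengal and Renorn, Seldal is earned (B1).
Renorn: reached.
Seldal: reached.
Rhobry: reached.
Fengal: reached.
All 4 are reached.

4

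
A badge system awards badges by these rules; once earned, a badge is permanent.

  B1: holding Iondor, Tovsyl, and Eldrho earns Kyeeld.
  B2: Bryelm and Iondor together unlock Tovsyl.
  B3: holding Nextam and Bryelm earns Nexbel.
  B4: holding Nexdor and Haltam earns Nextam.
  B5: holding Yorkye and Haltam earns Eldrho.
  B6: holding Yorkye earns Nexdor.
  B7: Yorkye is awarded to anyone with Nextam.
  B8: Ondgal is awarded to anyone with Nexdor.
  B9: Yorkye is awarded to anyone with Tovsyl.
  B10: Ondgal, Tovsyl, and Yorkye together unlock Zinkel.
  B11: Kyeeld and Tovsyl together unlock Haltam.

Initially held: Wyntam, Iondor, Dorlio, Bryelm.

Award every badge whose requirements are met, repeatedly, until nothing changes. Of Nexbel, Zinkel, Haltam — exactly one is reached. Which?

Zinkel

With Bryelm and Iondor, Tovsyl is earned (B2).
With Tovsyl, Yorkye is earned (B9).
With Yorkye, Nexdor is earned (B6).
With Nexdor, Ondgal is earned (B8).
With Ondgal, Tovsyl, and Yorkye, Zinkel is earned (B10).
Nexbel would need Nextam and Bryelm (B3), but Nextam is never earned. Haltam would need Kyeeld and Tovsyl (B11), but Kyeeld is never earned.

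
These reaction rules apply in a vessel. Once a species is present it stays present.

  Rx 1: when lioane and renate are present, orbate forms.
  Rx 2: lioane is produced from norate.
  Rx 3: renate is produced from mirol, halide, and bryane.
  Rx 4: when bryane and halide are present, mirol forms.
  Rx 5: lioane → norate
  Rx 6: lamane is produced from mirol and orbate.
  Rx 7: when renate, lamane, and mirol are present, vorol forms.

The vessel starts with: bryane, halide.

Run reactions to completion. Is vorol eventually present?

No

vorol would need renate, lamane, and mirol (Rx 7), but lamane never forms.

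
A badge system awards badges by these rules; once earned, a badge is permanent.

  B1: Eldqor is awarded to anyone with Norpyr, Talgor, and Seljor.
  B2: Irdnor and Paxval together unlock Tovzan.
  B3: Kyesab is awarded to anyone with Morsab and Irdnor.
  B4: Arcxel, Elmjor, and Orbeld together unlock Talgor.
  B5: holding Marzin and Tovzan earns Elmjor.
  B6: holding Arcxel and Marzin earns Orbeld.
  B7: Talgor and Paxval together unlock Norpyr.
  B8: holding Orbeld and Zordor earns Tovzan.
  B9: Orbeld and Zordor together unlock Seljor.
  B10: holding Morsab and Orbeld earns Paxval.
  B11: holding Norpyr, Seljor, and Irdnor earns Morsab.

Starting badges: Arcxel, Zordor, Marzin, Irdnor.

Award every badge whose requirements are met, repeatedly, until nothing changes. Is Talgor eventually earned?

Yes

With Arcxel and Marzin, Orbeld is earned (B6).
With Orbeld and Zordor, Tovzan is earned (B8).
With Marzin and Tovzan, Elmjor is earned (B5).
With Arcxel, Elmjor, and Orbeld, Talgor is earned (B4).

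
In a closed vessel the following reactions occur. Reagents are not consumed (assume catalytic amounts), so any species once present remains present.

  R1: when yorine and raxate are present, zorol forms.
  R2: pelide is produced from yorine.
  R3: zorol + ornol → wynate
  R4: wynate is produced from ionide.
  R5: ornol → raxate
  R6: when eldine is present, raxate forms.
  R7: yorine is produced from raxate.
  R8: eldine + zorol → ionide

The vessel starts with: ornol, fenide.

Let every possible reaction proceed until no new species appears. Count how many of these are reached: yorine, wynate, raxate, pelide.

4

ornol present → raxate forms (R5).
raxate present → yorine forms (R7).
yorine and raxate present → zorol forms (R1).
yorine present → pelide forms (R2).
zorol and ornol present → wynate forms (R3).
yorine: reached.
wynate: reached.
raxate: reached.
pelide: reached.
All 4 are reached.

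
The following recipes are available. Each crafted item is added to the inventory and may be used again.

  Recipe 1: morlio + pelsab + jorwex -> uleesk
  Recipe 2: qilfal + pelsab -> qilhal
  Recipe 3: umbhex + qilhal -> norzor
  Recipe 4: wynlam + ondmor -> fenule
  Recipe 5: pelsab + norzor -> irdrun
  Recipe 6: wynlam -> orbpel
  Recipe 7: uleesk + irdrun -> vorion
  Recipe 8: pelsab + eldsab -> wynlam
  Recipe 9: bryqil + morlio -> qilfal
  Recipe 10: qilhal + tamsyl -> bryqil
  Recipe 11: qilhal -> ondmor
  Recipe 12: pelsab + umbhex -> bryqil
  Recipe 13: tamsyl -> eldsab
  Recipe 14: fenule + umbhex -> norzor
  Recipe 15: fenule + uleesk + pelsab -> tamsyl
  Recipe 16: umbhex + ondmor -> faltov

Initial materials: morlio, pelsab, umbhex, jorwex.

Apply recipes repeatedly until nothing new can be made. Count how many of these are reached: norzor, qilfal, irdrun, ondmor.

pelsab + umbhex -> bryqil (Recipe 12).
bryqil + morlio -> qilfal (Recipe 9).
Using Recipe 2, qilfal and pelsab make qilhal.
Using Recipe 3, umbhex and qilhal make norzor.
qilhal -> ondmor (Recipe 11).
Using Recipe 5, pelsab and norzor make irdrun.
norzor: reached.
qilfal: reached.
irdrun: reached.
ondmor: reached.
All 4 are reached.

4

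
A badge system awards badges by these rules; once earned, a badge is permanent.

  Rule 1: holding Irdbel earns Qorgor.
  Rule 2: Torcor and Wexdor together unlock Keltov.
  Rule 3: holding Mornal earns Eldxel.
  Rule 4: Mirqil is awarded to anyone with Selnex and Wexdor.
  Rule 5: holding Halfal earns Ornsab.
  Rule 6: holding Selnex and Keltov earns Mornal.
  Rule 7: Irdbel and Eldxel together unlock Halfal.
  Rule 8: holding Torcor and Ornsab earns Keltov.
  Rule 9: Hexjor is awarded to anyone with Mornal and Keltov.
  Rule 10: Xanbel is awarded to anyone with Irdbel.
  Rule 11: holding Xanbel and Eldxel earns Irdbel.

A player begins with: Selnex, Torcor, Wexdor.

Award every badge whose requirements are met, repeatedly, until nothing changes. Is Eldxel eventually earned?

With Torcor and Wexdor, Keltov is earned (Rule 2).
With Selnex and Keltov, Mornal is earned (Rule 6).
With Mornal, Eldxel is earned (Rule 3).

Yes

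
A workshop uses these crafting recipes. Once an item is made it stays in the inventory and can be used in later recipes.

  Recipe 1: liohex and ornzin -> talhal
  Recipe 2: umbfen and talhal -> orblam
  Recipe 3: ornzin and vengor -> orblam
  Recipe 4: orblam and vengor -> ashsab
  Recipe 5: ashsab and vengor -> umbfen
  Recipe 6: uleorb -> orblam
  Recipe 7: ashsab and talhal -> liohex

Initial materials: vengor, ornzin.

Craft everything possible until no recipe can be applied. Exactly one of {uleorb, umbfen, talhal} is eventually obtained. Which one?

ornzin and vengor -> orblam (Recipe 3).
Using Recipe 4, orblam and vengor make ashsab.
ashsab and vengor -> umbfen (Recipe 5).
talhal would need liohex and ornzin (Recipe 1), but liohex is never obtained. No rule produces uleorb, and it is not given.

umbfen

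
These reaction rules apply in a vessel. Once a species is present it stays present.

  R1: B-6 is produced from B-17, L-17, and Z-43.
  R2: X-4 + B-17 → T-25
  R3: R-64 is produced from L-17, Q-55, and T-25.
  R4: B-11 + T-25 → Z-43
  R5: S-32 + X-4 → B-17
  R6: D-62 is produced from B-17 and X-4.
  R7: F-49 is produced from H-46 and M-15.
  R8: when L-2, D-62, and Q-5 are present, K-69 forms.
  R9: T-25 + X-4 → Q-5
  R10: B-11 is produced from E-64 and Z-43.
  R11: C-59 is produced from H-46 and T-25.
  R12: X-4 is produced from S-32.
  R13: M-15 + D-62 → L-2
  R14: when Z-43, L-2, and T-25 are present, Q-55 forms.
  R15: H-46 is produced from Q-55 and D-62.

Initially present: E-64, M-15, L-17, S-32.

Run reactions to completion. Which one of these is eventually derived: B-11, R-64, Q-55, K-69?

S-32 present → X-4 forms (R12).
S-32 and X-4 present → B-17 forms (R5).
X-4 and B-17 present → T-25 forms (R2).
B-17 and X-4 present → D-62 forms (R6).
T-25 and X-4 present → Q-5 forms (R9).
M-15 and D-62 present → L-2 forms (R13).
L-2, D-62, and Q-5 present → K-69 forms (R8).
R-64 would need L-17, Q-55, and T-25 (R3), but Q-55 never forms. B-11 would need E-64 and Z-43 (R10), but Z-43 never forms. Q-55 would need Z-43, L-2, and T-25 (R14), but Z-43 never forms.

K-69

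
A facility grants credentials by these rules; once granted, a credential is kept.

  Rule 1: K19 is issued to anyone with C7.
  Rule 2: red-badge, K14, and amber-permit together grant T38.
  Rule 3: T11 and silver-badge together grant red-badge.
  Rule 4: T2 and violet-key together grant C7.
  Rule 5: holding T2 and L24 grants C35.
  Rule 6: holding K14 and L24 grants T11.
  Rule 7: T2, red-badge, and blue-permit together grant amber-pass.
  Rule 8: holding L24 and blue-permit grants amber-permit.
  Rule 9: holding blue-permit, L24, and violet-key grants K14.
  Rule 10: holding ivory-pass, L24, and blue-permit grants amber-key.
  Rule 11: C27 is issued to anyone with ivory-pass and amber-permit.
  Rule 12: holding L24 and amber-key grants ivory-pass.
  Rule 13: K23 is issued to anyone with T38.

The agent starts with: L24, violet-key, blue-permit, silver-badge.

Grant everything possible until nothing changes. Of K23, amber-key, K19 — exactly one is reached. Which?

K23

Holding L24 and blue-permit grants amber-permit (Rule 8).
Holding blue-permit, L24, and violet-key grants K14 (Rule 9).
Holding K14 and L24 grants T11 (Rule 6).
Holding T11 and silver-badge grants red-badge (Rule 3).
Holding red-badge, K14, and amber-permit grants T38 (Rule 2).
Holding T38 grants K23 (Rule 13).
amber-key would need ivory-pass, L24, and blue-permit (Rule 10), but ivory-pass is never granted. K19 would need C7 (Rule 1), but C7 is never granted.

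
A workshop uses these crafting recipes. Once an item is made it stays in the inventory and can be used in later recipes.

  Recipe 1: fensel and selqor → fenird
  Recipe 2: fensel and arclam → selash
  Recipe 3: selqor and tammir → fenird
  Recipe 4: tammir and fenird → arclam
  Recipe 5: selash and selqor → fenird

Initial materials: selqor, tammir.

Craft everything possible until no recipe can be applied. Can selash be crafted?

selash would need fensel and arclam (Recipe 2), but fensel is never obtained.

No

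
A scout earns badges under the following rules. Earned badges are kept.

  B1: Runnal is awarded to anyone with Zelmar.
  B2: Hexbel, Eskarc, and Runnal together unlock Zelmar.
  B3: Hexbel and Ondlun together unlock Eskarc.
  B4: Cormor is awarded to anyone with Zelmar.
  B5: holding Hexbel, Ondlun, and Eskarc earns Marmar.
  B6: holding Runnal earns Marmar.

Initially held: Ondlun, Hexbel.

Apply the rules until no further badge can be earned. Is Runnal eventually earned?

No

Runnal would need Zelmar (B1), but Zelmar is never earned.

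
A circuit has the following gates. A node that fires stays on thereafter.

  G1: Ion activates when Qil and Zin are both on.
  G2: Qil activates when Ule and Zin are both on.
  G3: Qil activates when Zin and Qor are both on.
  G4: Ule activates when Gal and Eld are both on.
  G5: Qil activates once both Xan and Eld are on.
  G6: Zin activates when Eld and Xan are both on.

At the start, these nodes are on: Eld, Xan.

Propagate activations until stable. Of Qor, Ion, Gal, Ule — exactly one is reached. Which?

G5: Xan and Eld on → Qil on.
Eld and Xan are on, so Zin activates (G6).
G1: Qil and Zin on → Ion on.
Ule would need Gal and Eld (G4), but Gal never turns on. No rule produces Gal, and it is not given. No rule produces Qor, and it is not given.

Ion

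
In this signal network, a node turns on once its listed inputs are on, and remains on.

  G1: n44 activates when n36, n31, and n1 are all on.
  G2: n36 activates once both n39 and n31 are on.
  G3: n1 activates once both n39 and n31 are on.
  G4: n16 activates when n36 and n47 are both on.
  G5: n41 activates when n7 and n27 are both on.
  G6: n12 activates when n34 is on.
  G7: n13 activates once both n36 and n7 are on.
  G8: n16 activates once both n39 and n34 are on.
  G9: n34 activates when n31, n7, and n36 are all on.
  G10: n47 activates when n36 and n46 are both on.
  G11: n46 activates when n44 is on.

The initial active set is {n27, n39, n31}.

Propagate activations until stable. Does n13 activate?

n13 would need n36 and n7 (G7), but n7 never turns on.

No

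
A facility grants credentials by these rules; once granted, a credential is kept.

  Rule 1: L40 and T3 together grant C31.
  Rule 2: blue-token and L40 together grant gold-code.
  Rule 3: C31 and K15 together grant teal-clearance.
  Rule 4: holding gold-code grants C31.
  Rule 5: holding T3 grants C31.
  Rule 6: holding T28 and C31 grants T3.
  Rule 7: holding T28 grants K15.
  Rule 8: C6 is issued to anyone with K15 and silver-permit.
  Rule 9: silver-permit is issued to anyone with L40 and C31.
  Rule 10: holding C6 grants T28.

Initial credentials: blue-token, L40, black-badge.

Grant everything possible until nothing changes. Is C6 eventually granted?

No

C6 would need K15 and silver-permit (Rule 8), but K15 is never granted.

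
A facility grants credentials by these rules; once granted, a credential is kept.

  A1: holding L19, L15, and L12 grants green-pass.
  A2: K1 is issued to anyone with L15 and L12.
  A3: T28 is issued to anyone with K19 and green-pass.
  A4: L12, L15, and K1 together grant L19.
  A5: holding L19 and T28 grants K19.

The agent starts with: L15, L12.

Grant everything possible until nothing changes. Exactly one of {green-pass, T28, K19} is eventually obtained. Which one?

Holding L15 and L12 grants K1 (A2).
Holding L12, L15, and K1 grants L19 (A4).
Holding L19, L15, and L12 grants green-pass (A1).
T28 would need K19 and green-pass (A3), but K19 is never granted. K19 would need L19 and T28 (A5), but T28 is never granted.

green-pass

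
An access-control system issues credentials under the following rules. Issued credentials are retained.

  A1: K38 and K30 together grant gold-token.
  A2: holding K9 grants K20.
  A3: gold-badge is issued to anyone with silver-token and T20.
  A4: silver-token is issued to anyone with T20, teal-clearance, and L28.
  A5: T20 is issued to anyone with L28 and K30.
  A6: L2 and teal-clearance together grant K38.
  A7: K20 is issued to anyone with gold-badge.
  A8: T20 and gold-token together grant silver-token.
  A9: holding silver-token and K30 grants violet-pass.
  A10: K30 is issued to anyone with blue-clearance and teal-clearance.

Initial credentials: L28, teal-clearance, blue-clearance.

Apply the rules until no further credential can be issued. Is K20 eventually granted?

Holding blue-clearance and teal-clearance grants K30 (A10).
Holding L28 and K30 grants T20 (A5).
Holding T20, teal-clearance, and L28 grants silver-token (A4).
Holding silver-token and T20 grants gold-badge (A3).
Holding gold-badge grants K20 (A7).

Yes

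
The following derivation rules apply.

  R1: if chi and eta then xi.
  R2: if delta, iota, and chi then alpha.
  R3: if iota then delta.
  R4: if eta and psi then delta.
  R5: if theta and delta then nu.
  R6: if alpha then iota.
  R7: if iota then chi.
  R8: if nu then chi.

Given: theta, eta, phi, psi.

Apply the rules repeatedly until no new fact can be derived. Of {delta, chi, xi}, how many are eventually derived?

eta and psi hold, so delta follows (R4).
theta and delta hold, so nu follows (R5).
From nu, R8 gives chi.
chi and eta hold, so xi follows (R1).
delta: reached.
chi: reached.
xi: reached.
All 3 are reached.

3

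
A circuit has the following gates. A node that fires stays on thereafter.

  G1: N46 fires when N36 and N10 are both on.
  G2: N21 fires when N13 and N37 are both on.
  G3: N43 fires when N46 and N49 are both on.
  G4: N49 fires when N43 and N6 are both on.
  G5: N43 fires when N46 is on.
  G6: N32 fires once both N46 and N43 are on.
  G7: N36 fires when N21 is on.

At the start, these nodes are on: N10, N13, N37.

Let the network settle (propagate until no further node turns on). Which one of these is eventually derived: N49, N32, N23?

N13 and N37 are on, so N21 fires (G2).
N21 is on, so N36 fires (G7).
N36 and N10 are on, so N46 fires (G1).
G5: N46 on → N43 on.
N46 and N43 are on, so N32 fires (G6).
N49 would need N43 and N6 (G4), but N6 never turns on. No rule produces N23, and it is not given.

N32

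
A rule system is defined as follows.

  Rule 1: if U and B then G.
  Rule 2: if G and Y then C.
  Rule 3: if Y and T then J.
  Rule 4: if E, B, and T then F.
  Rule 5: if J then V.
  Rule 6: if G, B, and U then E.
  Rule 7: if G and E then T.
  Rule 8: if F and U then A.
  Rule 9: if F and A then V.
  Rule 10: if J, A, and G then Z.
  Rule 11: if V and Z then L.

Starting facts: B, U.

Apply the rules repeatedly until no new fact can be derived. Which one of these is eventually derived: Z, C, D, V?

From U and B, Rule 1 gives G.
G, B, and U hold, so E follows (Rule 6).
G and E hold, so T follows (Rule 7).
From E, B, and T, Rule 4 gives F.
F and U hold, so A follows (Rule 8).
F and A hold, so V follows (Rule 9).
Z would need J, A, and G (Rule 10), but J is never established. No rule produces D, and it is not given. C would need G and Y (Rule 2), but Y is never established.

V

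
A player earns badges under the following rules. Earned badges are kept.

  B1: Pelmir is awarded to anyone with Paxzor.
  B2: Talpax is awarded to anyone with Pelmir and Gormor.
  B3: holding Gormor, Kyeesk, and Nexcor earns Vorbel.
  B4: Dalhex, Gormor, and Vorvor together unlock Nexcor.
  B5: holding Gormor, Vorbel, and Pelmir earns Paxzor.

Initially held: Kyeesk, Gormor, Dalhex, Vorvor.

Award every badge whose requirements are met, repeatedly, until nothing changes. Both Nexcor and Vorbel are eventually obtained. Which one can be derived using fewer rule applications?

Nexcor

Nexcor: With Dalhex, Gormor, and Vorvor, Nexcor is earned (B4). [1 rule application]
Vorbel: With Dalhex, Gormor, and Vorvor, Nexcor is earned (B4). With Gormor, Kyeesk, and Nexcor, Vorbel is earned (B3). [2 rule applications]
Nexcor needs fewer.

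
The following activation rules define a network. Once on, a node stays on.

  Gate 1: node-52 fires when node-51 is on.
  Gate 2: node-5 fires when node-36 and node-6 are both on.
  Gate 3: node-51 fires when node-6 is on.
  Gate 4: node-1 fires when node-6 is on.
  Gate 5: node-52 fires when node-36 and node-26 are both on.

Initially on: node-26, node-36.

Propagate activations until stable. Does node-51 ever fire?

No

node-51 would need node-6 (Gate 3), but node-6 never turns on.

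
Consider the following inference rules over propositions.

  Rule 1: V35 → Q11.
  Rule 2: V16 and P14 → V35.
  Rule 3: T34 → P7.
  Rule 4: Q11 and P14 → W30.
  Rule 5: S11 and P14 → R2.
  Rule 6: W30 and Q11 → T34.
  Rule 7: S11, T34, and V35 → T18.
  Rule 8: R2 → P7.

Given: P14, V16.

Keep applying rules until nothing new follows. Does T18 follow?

T18 would need S11, T34, and V35 (Rule 7), but S11 is never established.

No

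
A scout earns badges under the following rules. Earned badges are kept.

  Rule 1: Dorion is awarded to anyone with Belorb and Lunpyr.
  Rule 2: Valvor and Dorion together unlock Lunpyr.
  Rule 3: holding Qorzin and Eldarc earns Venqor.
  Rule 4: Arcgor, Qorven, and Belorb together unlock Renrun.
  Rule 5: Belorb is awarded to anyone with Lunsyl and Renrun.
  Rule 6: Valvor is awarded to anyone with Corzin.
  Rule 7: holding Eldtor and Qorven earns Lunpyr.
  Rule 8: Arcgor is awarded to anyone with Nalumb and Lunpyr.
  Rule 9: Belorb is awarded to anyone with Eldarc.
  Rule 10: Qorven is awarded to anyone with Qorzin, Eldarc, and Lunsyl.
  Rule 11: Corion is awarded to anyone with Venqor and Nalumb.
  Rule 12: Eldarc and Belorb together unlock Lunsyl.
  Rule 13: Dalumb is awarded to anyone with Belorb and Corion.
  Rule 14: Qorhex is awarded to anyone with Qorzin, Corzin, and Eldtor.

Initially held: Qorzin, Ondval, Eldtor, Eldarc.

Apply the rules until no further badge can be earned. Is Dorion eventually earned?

Yes

With Eldarc, Belorb is earned (Rule 9).
With Eldarc and Belorb, Lunsyl is earned (Rule 12).
With Qorzin, Eldarc, and Lunsyl, Qorven is earned (Rule 10).
With Eldtor and Qorven, Lunpyr is earned (Rule 7).
With Belorb and Lunpyr, Dorion is earned (Rule 1).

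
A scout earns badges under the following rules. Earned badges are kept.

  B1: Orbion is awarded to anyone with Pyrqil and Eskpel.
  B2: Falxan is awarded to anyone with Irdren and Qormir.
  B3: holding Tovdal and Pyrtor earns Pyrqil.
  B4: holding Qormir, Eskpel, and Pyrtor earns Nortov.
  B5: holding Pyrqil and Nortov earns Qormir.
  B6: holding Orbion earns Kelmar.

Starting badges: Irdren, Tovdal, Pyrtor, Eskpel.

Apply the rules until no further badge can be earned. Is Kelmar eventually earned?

Yes

With Tovdal and Pyrtor, Pyrqil is earned (B3).
With Pyrqil and Eskpel, Orbion is earned (B1).
With Orbion, Kelmar is earned (B6).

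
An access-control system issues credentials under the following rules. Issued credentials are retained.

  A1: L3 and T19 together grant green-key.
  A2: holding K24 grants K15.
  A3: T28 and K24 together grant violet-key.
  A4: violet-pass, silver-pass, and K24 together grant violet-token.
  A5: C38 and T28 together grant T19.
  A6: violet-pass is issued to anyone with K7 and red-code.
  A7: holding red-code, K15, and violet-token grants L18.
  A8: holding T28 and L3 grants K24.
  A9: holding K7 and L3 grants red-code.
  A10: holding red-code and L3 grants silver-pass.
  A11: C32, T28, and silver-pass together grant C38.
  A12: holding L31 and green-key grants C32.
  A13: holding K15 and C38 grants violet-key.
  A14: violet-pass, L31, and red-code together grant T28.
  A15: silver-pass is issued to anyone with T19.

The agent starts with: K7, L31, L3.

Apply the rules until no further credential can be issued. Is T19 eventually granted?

No

T19 would need C38 and T28 (A5), but C38 is never granted.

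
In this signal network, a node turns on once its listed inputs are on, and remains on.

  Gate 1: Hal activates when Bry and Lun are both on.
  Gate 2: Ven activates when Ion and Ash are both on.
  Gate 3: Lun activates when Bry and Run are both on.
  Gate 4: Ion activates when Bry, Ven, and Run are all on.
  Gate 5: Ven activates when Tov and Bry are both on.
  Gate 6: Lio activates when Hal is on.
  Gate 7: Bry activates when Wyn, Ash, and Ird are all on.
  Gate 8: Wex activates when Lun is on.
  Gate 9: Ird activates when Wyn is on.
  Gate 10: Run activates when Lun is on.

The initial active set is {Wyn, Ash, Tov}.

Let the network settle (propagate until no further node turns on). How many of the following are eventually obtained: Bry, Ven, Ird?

Wyn is on, so Ird activates (Gate 9).
Gate 7: Wyn, Ash, and Ird on → Bry on.
Gate 5: Tov and Bry on → Ven on.
Bry: reached.
Ven: reached.
Ird: reached.
All 3 are reached.

3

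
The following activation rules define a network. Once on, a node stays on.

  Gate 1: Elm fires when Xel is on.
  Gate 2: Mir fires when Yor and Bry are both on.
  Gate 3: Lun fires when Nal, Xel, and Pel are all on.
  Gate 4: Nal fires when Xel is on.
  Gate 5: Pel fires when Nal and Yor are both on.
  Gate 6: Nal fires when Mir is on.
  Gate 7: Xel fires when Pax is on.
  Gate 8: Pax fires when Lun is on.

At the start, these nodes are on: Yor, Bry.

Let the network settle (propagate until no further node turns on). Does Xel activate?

Xel would need Pax (Gate 7), but Pax never turns on.

No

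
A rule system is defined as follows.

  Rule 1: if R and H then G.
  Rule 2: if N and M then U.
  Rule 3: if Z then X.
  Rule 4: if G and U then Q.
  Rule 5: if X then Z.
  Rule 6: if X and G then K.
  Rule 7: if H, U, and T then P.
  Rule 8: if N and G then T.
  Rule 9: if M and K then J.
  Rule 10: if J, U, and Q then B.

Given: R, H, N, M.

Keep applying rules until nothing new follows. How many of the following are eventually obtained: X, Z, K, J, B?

0

X would need Z (Rule 3), but Z is never established.
Z would need X (Rule 5), but X is never established.
K would need X and G (Rule 6), but X is never established.
J would need M and K (Rule 9), but K is never established.
B would need J, U, and Q (Rule 10), but J is never established.
None of the 5 are reached.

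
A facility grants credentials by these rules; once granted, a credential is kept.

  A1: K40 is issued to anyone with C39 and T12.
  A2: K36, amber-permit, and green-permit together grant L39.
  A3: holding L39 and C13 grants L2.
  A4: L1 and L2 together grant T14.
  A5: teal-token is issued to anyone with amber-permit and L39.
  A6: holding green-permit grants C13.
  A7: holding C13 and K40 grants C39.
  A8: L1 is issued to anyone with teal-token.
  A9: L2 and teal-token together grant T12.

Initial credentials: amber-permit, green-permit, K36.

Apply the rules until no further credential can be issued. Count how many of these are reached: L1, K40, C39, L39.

Holding K36, amber-permit, and green-permit grants L39 (A2).
Holding amber-permit and L39 grants teal-token (A5).
Holding teal-token grants L1 (A8).
L1: reached.
K40 would need C39 and T12 (A1), but C39 is never granted.
C39 would need C13 and K40 (A7), but K40 is never granted.
L39: reached.
Reached: L1 and L39 — 2 of the 4.

2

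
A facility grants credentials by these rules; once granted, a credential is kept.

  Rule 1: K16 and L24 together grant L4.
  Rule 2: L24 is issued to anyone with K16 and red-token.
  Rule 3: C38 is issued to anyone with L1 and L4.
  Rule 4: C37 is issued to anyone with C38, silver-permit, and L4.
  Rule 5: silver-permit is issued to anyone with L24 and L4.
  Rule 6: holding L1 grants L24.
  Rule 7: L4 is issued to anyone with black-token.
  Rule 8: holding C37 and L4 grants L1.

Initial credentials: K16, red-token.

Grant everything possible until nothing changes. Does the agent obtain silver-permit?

Holding K16 and red-token grants L24 (Rule 2).
Holding K16 and L24 grants L4 (Rule 1).
Holding L24 and L4 grants silver-permit (Rule 5).

Yes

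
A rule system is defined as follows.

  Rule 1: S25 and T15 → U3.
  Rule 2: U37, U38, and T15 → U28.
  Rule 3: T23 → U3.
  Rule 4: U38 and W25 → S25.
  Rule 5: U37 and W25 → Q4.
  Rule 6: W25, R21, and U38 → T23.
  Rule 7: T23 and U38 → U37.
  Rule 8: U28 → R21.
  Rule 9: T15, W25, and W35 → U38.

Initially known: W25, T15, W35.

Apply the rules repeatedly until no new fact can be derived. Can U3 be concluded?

T15, W25, and W35 hold, so U38 follows (Rule 9).
U38 and W25 hold, so S25 follows (Rule 4).
From S25 and T15, Rule 1 gives U3.

Yes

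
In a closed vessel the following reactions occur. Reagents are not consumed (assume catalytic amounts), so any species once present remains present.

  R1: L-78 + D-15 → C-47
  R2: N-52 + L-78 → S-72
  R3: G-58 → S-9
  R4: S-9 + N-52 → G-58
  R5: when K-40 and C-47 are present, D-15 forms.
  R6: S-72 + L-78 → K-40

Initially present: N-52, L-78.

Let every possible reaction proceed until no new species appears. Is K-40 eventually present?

N-52 and L-78 present → S-72 forms (R2).
S-72 and L-78 present → K-40 forms (R6).

Yes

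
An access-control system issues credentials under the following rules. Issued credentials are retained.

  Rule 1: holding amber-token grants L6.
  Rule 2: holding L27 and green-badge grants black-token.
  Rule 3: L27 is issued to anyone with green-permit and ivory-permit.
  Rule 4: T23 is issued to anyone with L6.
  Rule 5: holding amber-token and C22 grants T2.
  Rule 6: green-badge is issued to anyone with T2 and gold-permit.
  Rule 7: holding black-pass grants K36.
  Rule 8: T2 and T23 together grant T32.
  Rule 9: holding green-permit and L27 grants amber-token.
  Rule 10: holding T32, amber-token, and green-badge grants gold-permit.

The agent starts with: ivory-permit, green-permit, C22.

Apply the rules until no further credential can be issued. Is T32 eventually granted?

Yes

Holding green-permit and ivory-permit grants L27 (Rule 3).
Holding green-permit and L27 grants amber-token (Rule 9).
Holding amber-token and C22 grants T2 (Rule 5).
Holding amber-token grants L6 (Rule 1).
Holding L6 grants T23 (Rule 4).
Holding T2 and T23 grants T32 (Rule 8).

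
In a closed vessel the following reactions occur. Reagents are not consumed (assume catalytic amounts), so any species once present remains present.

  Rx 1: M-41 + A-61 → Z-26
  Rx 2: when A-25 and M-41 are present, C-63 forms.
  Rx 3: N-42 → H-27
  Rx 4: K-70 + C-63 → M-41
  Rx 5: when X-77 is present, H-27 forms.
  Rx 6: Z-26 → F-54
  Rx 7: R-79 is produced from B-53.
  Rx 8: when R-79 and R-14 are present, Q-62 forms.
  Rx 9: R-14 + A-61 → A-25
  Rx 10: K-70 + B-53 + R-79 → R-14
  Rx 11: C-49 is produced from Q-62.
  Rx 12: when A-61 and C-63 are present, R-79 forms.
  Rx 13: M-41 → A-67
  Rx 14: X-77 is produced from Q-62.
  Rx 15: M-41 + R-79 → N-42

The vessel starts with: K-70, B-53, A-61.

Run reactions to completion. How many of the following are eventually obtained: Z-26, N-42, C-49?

1

B-53 present → R-79 forms (Rx 7).
K-70, B-53, and R-79 present → R-14 forms (Rx 10).
R-79 and R-14 present → Q-62 forms (Rx 8).
Q-62 present → C-49 forms (Rx 11).
Z-26 would need M-41 and A-61 (Rx 1), but M-41 never forms.
N-42 would need M-41 and R-79 (Rx 15), but M-41 never forms.
C-49: reached.
Reached: C-49 — 1 of the 3.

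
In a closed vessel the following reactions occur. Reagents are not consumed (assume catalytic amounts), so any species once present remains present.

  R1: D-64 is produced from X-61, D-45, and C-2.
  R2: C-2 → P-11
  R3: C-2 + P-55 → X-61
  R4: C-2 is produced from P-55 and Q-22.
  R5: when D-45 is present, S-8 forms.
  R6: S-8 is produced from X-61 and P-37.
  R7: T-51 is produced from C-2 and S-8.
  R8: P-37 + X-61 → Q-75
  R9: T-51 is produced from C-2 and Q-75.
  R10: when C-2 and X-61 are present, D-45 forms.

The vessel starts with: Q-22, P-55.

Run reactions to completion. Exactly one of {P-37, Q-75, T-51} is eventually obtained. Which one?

T-51

P-55 and Q-22 present → C-2 forms (R4).
C-2 and P-55 present → X-61 forms (R3).
C-2 and X-61 present → D-45 forms (R10).
D-45 present → S-8 forms (R5).
C-2 and S-8 present → T-51 forms (R7).
Q-75 would need P-37 and X-61 (R8), but P-37 never forms. No rule produces P-37, and it is not given.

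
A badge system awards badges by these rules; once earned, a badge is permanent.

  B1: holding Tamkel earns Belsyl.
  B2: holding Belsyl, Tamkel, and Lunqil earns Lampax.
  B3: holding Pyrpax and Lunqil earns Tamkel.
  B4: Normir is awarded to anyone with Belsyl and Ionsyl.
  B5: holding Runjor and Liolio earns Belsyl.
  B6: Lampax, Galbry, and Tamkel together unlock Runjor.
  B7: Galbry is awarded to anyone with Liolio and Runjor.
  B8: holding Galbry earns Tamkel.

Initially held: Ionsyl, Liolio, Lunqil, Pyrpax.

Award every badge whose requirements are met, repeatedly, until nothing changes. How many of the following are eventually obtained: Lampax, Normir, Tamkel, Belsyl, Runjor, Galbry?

4

With Pyrpax and Lunqil, Tamkel is earned (B3).
With Tamkel, Belsyl is earned (B1).
With Belsyl, Tamkel, and Lunqil, Lampax is earned (B2).
With Belsyl and Ionsyl, Normir is earned (B4).
Lampax: reached.
Normir: reached.
Tamkel: reached.
Belsyl: reached.
Runjor would need Lampax, Galbry, and Tamkel (B6), but Galbry is never earned.
Galbry would need Liolio and Runjor (B7), but Runjor is never earned.
Reached: Lampax, Normir, Tamkel, and Belsyl — 4 of the 6.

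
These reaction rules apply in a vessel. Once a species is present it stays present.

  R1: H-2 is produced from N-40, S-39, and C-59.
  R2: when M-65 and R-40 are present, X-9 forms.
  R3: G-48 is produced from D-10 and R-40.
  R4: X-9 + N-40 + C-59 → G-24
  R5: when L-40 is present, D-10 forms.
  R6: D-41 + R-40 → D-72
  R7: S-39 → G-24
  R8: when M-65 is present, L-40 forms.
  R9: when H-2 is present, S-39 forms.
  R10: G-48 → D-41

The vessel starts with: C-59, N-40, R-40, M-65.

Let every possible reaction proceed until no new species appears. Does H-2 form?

No

H-2 would need N-40, S-39, and C-59 (R1), but S-39 never forms.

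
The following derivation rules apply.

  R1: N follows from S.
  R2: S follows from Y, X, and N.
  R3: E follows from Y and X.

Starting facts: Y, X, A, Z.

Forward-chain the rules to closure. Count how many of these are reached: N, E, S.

1

From Y and X, R3 gives E.
N would need S (R1), but S is never established.
E: reached.
S would need Y, X, and N (R2), but N is never established.
Reached: E — 1 of the 3.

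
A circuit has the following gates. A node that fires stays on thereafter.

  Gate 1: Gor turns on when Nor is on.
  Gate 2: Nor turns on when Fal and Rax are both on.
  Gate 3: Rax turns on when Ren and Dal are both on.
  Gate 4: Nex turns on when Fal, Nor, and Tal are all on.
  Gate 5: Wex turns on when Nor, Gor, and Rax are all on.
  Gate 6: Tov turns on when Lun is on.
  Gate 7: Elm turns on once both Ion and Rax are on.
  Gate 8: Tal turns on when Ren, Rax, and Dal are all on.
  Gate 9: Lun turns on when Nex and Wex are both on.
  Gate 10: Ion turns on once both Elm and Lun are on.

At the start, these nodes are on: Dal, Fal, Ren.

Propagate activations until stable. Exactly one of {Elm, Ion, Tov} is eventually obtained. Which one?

Tov

Ren and Dal are on, so Rax turns on (Gate 3).
Gate 8: Ren, Rax, and Dal on → Tal on.
Gate 2: Fal and Rax on → Nor on.
Gate 1: Nor on → Gor on.
Fal, Nor, and Tal are on, so Nex turns on (Gate 4).
Gate 5: Nor, Gor, and Rax on → Wex on.
Gate 9: Nex and Wex on → Lun on.
Gate 6: Lun on → Tov on.
Elm would need Ion and Rax (Gate 7), but Ion never turns on. Ion would need Elm and Lun (Gate 10), but Elm never turns on.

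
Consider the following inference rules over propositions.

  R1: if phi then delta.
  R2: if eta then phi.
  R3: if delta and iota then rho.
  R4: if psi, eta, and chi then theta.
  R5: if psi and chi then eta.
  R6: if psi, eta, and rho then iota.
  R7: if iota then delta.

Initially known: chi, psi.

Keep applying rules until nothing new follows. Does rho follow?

rho would need delta and iota (R3), but iota is never established.

No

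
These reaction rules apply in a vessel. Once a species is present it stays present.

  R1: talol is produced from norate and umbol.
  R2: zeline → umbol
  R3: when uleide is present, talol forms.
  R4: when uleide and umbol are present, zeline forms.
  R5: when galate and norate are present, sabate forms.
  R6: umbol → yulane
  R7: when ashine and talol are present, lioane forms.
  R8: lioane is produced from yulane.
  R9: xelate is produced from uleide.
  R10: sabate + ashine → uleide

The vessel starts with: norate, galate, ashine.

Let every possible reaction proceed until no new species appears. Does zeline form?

zeline would need uleide and umbol (R4), but umbol never forms.

No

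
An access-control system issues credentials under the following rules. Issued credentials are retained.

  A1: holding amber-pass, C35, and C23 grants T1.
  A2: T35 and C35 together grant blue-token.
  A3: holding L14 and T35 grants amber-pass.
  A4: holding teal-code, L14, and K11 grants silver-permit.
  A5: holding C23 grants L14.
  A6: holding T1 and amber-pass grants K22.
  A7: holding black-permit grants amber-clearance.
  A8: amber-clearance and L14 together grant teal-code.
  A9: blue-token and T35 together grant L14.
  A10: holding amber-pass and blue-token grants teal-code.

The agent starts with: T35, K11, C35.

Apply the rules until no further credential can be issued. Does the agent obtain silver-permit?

Holding T35 and C35 grants blue-token (A2).
Holding blue-token and T35 grants L14 (A9).
Holding L14 and T35 grants amber-pass (A3).
Holding amber-pass and blue-token grants teal-code (A10).
Holding teal-code, L14, and K11 grants silver-permit (A4).

Yes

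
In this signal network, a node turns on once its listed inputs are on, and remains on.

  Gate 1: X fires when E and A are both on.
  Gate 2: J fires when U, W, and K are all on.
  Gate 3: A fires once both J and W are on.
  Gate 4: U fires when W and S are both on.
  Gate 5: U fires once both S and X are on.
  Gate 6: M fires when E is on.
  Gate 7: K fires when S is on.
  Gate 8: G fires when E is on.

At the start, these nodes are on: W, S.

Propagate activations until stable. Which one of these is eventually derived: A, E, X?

S is on, so K fires (Gate 7).
W and S are on, so U fires (Gate 4).
U, W, and K are on, so J fires (Gate 2).
J and W are on, so A fires (Gate 3).
No rule produces E, and it is not given. X would need E and A (Gate 1), but E never turns on.

A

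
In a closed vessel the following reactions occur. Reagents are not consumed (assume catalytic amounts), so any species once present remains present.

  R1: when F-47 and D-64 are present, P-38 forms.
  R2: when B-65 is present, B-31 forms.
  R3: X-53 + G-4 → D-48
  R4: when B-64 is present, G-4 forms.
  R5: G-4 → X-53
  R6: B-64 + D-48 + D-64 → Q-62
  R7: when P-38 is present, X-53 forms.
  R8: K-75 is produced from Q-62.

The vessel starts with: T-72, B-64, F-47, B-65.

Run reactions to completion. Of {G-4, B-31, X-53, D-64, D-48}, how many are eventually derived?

B-65 present → B-31 forms (R2).
B-64 present → G-4 forms (R4).
G-4 present → X-53 forms (R5).
X-53 and G-4 present → D-48 forms (R3).
G-4: reached.
B-31: reached.
X-53: reached.
No rule produces D-64, and it is not given.
D-48: reached.
Reached: G-4, B-31, X-53, and D-48 — 4 of the 5.

4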